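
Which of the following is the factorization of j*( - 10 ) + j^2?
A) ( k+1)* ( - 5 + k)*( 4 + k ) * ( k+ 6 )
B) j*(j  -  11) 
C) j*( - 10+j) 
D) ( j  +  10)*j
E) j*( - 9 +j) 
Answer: C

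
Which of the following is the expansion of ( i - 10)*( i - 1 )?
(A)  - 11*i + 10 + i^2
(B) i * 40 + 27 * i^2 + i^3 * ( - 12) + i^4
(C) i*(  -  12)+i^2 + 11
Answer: A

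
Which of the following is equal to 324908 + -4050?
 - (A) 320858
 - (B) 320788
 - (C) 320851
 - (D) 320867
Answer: A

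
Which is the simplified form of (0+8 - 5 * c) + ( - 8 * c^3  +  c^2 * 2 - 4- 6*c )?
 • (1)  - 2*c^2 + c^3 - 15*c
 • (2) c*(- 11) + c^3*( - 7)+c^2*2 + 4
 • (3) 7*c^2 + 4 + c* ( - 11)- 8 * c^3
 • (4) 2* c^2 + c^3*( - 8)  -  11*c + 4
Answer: 4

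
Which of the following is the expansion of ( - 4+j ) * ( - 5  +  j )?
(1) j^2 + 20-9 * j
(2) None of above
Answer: 1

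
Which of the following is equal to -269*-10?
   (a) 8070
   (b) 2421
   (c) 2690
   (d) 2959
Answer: c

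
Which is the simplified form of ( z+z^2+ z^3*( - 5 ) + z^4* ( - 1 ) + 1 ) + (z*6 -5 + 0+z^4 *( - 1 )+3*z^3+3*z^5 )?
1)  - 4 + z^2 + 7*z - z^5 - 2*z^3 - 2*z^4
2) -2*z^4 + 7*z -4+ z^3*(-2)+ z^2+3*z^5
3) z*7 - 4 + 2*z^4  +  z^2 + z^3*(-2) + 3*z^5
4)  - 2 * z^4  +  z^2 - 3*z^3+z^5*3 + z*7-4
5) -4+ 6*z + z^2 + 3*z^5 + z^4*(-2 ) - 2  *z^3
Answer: 2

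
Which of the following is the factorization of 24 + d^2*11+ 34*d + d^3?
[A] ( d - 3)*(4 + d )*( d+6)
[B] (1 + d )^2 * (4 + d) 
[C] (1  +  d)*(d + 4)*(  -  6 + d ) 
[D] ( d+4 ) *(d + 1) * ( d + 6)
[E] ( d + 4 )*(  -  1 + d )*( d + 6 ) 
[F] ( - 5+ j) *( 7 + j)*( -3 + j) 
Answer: D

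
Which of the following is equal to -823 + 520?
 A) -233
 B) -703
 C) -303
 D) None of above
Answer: C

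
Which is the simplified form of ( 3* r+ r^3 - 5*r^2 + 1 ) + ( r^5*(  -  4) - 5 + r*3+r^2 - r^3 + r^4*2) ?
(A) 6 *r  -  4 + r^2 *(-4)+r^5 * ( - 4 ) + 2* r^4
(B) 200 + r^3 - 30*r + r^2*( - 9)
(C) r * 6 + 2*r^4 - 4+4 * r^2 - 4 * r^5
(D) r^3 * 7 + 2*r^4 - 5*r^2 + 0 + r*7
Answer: A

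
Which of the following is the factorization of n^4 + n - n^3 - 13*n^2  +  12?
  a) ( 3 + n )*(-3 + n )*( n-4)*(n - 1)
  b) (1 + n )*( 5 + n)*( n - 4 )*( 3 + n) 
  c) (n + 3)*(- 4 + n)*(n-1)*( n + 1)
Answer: c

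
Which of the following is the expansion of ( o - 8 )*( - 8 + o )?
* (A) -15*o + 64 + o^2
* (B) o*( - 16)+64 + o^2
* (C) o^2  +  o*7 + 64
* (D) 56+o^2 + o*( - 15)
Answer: B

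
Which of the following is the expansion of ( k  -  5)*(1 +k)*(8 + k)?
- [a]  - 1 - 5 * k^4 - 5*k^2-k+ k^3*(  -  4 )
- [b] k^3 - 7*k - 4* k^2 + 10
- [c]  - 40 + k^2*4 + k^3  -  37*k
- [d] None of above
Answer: c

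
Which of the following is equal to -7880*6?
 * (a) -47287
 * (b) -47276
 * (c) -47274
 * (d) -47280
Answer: d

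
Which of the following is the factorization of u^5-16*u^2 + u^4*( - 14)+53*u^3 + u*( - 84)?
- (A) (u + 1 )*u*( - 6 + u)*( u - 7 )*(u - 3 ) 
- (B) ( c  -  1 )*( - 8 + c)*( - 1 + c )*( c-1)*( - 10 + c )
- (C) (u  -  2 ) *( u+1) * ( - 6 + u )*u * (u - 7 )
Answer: C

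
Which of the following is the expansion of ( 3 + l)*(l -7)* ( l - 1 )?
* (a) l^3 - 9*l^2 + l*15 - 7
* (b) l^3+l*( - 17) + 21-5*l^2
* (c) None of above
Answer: b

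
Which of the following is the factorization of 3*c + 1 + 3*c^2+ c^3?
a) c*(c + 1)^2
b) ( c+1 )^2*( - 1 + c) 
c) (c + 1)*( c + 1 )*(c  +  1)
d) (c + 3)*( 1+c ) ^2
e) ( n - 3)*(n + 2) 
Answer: c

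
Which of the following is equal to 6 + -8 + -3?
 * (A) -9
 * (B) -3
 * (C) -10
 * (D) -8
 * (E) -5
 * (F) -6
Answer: E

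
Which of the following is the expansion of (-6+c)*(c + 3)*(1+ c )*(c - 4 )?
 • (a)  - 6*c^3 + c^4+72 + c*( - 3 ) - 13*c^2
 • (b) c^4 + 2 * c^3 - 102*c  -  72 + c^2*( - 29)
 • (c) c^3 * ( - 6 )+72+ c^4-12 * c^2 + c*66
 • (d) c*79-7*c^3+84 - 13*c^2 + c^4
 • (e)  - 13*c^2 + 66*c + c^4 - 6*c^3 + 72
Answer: e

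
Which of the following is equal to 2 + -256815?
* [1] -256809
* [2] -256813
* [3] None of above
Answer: 2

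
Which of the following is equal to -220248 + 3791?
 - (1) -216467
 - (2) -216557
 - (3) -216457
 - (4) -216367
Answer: 3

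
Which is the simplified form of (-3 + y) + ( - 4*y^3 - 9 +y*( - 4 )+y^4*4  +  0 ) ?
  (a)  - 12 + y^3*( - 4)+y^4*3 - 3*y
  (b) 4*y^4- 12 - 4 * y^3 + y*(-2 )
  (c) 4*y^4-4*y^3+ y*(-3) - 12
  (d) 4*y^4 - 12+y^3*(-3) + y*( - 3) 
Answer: c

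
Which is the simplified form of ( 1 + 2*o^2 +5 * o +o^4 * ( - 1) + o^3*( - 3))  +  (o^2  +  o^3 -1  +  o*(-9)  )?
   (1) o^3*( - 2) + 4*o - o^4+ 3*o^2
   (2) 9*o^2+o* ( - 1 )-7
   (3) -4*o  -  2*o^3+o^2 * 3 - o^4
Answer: 3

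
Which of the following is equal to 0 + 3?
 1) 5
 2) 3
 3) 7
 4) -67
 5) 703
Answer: 2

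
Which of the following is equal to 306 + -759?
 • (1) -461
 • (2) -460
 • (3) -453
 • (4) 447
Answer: 3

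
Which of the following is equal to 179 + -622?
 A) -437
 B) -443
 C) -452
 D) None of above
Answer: B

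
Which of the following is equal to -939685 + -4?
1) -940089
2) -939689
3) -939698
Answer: 2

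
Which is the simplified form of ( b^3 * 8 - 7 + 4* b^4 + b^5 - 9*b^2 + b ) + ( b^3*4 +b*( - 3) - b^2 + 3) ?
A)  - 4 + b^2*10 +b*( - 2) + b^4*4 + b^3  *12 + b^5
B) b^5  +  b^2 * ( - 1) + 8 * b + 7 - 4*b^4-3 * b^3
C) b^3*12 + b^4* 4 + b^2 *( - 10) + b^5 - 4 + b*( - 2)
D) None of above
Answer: C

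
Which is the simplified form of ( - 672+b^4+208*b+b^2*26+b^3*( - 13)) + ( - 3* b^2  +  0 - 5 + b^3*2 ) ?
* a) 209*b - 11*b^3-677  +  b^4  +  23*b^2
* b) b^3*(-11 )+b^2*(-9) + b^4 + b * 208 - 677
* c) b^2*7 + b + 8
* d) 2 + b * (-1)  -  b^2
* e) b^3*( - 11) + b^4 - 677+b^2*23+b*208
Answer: e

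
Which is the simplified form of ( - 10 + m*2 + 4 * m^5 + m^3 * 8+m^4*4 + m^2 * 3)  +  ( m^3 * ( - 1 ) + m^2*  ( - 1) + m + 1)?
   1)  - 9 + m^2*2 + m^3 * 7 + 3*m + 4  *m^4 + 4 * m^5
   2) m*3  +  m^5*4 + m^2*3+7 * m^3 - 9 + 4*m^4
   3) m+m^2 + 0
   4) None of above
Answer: 1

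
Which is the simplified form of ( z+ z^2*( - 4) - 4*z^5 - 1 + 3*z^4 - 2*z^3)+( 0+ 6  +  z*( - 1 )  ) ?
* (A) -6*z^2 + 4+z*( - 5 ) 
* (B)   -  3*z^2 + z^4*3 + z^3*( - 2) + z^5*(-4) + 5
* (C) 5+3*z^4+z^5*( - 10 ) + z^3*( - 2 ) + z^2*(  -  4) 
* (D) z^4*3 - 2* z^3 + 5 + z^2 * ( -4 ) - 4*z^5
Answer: D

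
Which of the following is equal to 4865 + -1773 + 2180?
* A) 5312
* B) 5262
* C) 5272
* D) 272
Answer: C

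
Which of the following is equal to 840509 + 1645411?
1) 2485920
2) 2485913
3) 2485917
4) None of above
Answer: 1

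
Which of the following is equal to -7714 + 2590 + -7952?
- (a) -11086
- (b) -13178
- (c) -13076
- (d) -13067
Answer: c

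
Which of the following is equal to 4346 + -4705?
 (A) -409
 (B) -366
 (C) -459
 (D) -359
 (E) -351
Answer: D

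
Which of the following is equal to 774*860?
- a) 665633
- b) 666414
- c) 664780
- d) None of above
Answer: d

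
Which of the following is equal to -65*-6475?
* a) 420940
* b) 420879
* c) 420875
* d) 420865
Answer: c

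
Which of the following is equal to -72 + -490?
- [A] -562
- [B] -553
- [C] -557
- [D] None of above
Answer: A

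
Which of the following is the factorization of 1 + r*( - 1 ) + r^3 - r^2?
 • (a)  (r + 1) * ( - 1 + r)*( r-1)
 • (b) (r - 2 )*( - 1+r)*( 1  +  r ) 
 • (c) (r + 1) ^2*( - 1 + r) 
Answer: a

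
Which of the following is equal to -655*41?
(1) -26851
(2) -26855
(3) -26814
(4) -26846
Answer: 2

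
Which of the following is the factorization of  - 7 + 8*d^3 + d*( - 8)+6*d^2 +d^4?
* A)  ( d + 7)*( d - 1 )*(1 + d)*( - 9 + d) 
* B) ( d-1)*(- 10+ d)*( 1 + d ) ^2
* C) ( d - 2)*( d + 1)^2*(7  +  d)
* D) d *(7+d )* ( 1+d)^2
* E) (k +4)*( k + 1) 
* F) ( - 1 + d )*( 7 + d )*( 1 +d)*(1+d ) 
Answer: F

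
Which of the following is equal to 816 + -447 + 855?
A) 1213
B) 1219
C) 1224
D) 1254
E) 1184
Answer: C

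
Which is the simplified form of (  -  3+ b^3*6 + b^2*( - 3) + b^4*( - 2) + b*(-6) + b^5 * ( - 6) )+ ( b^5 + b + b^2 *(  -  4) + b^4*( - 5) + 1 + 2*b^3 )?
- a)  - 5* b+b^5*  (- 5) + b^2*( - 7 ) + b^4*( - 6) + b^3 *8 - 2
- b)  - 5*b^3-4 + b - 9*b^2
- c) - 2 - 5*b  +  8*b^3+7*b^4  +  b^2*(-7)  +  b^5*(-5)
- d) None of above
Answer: d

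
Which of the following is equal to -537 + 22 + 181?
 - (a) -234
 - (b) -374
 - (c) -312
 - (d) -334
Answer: d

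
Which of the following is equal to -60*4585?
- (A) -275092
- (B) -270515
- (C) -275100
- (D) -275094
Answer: C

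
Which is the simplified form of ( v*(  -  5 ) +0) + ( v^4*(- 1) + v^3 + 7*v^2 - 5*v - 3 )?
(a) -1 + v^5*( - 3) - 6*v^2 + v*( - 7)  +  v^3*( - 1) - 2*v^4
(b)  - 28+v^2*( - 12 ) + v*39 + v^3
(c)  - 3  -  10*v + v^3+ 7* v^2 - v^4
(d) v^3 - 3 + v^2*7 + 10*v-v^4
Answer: c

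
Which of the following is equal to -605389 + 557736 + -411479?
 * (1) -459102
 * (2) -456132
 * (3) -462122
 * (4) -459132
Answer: 4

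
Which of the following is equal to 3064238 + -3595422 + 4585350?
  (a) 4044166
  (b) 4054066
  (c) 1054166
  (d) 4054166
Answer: d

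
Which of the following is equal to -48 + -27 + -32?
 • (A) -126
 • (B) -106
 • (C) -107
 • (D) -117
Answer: C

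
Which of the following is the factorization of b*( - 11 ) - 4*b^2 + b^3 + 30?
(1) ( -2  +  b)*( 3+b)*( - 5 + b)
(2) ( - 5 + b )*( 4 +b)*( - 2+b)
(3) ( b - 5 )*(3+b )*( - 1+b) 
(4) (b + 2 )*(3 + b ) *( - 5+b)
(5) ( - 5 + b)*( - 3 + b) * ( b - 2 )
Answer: 1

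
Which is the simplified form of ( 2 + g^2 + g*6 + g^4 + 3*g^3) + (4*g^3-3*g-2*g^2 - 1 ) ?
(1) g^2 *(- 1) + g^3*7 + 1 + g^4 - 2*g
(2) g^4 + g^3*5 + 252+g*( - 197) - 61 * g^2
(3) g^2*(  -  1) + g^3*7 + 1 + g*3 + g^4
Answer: 3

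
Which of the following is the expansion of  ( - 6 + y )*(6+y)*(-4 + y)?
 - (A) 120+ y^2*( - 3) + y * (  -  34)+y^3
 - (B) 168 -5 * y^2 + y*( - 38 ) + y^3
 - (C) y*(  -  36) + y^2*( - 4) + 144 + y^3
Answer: C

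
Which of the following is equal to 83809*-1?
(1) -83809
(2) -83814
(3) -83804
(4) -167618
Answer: 1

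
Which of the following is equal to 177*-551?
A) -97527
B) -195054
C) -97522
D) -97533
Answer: A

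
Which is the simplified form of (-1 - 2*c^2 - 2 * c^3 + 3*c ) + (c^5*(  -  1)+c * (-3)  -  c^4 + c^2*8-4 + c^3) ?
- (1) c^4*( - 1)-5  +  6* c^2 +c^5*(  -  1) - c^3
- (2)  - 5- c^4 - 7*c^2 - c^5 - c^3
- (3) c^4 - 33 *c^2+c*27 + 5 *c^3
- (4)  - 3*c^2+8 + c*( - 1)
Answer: 1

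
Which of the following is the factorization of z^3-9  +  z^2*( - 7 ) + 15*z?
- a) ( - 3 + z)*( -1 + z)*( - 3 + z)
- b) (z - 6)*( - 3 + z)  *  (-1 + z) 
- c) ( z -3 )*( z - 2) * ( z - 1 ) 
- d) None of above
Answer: a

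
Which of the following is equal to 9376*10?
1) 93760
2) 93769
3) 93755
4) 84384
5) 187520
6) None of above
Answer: 1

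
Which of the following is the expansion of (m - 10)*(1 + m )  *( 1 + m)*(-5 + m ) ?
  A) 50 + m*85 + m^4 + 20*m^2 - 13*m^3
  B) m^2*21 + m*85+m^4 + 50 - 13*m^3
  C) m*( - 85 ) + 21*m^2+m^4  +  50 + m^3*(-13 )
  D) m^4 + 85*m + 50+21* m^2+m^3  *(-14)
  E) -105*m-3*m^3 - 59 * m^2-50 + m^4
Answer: B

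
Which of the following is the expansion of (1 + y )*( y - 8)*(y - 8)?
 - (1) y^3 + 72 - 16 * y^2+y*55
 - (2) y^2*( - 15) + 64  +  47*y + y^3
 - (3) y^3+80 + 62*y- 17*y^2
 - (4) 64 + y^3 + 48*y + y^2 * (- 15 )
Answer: 4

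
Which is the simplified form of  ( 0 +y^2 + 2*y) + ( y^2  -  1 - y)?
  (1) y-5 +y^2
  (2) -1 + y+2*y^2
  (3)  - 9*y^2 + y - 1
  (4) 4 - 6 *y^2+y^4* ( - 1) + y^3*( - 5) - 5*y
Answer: 2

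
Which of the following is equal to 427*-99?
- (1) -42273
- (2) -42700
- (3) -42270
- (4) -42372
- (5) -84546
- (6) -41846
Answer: 1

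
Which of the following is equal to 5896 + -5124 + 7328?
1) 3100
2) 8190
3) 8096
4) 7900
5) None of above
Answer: 5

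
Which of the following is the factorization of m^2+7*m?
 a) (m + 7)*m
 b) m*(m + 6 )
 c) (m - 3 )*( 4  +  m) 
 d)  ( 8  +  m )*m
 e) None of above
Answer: a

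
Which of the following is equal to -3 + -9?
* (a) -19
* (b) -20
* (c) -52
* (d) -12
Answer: d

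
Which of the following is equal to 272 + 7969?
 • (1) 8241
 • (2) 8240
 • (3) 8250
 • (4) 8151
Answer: 1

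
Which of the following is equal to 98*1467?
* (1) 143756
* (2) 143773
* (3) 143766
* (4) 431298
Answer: 3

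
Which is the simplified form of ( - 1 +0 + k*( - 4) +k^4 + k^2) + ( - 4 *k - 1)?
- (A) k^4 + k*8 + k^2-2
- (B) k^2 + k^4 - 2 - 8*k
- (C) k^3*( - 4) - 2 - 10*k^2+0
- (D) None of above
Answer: B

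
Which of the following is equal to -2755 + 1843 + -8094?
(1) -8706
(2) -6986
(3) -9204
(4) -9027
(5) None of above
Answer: 5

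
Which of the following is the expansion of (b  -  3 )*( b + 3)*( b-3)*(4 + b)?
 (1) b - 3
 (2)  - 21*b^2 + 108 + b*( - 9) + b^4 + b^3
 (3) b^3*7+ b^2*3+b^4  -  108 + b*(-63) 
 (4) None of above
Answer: 2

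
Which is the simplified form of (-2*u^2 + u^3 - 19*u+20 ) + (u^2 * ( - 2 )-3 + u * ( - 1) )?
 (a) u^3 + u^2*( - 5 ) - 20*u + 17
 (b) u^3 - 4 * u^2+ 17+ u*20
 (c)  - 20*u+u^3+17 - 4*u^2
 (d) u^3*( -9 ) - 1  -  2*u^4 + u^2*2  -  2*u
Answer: c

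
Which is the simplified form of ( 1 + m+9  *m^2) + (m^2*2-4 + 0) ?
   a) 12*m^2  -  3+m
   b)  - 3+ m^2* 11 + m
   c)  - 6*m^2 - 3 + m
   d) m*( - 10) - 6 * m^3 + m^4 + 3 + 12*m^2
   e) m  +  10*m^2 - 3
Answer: b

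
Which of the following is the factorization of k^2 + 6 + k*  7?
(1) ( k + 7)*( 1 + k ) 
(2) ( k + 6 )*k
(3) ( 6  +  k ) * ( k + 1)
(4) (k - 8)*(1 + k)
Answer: 3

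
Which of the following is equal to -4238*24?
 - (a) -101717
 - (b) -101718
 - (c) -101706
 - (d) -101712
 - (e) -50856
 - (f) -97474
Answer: d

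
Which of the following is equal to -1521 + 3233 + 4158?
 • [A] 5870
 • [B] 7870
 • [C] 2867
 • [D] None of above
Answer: A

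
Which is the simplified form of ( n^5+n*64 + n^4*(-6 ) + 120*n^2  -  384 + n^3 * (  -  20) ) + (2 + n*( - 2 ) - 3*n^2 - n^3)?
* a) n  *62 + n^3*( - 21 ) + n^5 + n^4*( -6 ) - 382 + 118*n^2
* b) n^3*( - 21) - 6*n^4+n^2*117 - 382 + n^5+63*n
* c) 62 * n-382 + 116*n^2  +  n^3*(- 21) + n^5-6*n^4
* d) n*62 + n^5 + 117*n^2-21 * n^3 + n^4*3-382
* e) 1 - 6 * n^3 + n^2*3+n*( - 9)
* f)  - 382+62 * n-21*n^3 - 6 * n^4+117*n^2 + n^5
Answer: f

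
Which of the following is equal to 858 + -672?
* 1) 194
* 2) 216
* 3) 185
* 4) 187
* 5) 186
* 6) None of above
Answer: 5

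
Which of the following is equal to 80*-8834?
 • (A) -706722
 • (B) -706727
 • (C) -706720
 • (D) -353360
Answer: C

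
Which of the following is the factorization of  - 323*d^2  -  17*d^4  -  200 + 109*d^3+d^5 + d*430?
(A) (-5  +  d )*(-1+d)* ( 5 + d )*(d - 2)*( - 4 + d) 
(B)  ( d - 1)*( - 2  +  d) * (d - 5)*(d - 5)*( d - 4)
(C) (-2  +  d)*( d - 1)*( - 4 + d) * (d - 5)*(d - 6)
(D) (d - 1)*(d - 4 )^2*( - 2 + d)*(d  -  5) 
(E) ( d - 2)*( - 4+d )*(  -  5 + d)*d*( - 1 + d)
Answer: B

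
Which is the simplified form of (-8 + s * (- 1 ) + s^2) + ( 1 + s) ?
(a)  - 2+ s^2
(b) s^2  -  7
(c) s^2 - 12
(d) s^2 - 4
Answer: b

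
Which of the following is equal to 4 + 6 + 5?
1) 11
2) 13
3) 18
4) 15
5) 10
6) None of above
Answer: 4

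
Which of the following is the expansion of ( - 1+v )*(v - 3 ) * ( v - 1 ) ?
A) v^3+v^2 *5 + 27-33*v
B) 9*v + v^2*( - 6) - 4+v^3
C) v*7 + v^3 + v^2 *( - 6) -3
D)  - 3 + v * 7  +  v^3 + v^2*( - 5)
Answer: D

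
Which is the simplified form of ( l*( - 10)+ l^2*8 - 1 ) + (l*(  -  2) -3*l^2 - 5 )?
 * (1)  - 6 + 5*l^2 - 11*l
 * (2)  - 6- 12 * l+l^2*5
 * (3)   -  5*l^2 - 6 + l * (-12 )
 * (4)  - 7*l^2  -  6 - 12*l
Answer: 2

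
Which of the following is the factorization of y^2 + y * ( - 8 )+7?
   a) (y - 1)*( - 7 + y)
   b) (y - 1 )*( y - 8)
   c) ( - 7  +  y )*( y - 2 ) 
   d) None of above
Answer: a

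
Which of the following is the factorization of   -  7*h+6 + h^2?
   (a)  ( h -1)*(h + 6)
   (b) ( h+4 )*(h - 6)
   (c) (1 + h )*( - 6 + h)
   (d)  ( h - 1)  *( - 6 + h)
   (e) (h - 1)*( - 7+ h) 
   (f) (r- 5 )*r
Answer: d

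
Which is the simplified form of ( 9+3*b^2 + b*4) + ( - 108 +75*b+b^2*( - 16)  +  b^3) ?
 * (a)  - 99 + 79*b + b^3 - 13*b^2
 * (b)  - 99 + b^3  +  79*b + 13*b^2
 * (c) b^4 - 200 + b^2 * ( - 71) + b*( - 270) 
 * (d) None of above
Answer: a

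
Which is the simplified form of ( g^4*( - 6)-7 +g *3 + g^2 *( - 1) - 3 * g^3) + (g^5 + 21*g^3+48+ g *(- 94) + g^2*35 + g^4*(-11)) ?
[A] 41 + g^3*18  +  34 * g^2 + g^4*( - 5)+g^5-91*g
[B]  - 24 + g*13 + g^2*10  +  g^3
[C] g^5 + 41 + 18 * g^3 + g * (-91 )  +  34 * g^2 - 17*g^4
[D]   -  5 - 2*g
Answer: C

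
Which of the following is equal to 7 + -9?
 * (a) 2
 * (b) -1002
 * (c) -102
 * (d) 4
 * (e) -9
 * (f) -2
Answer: f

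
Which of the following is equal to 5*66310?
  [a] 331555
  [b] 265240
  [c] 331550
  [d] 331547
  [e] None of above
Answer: c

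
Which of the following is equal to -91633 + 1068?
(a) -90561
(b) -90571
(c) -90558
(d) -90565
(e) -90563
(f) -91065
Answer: d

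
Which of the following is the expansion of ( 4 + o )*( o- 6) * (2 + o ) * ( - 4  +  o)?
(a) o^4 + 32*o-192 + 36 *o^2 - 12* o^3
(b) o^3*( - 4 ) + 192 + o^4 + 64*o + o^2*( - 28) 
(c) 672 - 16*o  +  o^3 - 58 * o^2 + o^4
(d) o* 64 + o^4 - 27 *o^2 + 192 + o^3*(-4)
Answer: b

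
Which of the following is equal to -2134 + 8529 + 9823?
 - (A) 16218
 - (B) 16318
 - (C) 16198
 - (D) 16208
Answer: A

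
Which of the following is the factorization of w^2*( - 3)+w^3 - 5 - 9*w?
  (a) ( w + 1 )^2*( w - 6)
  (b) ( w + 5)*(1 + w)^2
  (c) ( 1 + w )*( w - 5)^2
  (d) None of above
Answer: d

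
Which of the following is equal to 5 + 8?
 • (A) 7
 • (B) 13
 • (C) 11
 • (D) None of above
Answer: B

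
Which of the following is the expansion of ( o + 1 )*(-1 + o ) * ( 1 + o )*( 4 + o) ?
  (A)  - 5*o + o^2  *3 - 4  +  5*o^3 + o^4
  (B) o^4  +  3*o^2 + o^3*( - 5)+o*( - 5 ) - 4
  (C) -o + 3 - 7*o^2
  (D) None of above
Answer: A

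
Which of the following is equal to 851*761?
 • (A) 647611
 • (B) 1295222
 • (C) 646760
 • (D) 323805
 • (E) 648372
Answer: A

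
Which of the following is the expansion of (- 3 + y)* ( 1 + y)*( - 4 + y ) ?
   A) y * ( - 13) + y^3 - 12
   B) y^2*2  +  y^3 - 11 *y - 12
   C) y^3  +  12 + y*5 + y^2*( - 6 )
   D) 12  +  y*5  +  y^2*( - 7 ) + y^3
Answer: C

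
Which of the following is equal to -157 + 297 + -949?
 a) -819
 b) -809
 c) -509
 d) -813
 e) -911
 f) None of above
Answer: b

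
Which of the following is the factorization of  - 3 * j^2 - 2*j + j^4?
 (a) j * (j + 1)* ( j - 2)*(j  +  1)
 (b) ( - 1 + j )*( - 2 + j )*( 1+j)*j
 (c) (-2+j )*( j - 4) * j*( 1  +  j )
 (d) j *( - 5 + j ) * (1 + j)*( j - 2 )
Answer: a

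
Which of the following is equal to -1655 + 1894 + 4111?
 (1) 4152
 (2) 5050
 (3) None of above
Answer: 3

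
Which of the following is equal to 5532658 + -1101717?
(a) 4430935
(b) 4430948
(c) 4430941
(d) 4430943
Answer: c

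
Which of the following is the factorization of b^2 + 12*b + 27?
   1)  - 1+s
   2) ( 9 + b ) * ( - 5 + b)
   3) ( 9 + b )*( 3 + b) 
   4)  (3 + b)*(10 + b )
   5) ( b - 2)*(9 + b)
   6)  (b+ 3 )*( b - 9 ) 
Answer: 3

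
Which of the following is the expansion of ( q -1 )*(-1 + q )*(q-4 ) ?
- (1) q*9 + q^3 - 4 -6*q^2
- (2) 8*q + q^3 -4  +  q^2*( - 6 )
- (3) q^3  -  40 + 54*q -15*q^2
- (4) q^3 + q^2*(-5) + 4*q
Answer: 1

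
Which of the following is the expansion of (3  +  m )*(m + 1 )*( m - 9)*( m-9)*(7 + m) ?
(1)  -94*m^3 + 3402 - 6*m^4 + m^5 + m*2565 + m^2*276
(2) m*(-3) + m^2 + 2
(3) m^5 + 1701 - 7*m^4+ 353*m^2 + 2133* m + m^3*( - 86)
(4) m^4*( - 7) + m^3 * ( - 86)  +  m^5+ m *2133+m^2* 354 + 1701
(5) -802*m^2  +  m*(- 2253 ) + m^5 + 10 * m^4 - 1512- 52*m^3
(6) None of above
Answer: 4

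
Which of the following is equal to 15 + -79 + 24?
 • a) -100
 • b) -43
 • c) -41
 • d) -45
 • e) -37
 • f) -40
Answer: f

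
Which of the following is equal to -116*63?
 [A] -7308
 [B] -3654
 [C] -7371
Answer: A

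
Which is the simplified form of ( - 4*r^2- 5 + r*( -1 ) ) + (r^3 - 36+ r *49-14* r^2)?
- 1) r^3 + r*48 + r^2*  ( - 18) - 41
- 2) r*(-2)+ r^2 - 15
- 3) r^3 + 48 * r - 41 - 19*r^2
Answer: 1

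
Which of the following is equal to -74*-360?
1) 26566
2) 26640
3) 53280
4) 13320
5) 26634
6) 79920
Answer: 2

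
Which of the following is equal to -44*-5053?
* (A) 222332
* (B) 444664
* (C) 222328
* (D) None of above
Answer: A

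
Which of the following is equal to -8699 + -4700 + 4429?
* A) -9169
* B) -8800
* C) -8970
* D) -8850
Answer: C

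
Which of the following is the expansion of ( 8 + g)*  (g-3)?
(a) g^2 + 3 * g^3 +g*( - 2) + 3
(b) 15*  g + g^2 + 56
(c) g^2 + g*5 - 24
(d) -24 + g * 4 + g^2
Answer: c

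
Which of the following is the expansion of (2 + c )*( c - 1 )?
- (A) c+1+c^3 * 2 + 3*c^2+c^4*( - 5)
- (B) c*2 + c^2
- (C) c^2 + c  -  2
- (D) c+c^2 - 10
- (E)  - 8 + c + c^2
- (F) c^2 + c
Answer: C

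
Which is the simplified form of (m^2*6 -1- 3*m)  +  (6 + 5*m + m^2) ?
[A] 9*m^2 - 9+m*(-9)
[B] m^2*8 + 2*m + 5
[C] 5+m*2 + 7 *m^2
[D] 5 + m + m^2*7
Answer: C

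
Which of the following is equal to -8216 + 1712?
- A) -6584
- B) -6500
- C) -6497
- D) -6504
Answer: D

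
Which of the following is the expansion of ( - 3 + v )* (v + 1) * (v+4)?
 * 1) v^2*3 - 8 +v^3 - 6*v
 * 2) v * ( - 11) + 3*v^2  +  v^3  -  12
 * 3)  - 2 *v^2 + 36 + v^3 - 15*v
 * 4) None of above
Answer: 4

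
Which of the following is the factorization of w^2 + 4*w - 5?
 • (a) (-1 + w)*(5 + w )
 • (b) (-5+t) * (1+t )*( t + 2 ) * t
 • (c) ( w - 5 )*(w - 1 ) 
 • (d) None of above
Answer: a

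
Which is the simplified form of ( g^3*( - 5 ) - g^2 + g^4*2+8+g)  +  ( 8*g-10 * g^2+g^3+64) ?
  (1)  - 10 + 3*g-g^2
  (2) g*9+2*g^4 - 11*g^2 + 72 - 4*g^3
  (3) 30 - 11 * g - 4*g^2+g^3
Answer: 2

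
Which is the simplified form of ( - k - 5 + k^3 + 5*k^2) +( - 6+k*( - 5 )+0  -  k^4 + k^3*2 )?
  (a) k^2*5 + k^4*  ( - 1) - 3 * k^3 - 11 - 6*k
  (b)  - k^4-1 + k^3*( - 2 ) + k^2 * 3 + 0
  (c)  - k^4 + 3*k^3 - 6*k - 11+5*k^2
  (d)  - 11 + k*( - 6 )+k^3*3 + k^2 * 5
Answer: c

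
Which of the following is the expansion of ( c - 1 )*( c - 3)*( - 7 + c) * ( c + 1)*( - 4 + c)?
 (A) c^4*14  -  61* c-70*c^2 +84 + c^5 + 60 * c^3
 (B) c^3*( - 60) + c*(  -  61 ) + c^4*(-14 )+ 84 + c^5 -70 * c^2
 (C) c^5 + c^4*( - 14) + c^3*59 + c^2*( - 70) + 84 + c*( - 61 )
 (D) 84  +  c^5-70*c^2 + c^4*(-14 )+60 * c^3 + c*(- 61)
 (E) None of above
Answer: D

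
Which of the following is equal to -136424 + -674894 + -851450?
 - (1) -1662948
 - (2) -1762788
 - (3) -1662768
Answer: 3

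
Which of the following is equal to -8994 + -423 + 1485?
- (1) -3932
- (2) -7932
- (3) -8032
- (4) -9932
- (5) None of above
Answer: 2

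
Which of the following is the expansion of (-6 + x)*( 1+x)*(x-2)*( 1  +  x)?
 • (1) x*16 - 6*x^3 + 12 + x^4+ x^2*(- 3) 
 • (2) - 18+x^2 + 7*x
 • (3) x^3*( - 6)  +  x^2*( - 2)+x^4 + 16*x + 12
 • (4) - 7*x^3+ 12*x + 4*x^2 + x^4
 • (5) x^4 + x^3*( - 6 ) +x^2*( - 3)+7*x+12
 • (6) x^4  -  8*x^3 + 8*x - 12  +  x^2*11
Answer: 1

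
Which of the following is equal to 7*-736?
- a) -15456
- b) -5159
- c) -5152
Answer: c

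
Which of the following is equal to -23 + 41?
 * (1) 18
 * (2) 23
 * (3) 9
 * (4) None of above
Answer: 1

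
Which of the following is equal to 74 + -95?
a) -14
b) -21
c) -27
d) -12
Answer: b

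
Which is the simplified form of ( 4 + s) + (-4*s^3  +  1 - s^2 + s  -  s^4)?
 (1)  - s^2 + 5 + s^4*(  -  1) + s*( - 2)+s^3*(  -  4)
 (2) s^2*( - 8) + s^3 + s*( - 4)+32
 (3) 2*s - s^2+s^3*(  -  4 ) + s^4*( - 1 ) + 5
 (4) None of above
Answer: 3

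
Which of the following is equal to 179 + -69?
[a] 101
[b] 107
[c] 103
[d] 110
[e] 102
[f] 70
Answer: d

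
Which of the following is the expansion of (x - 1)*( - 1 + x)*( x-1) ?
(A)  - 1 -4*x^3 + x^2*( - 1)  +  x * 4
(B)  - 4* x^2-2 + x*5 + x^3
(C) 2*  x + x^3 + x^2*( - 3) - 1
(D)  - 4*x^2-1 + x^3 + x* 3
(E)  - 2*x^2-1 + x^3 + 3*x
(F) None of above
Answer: F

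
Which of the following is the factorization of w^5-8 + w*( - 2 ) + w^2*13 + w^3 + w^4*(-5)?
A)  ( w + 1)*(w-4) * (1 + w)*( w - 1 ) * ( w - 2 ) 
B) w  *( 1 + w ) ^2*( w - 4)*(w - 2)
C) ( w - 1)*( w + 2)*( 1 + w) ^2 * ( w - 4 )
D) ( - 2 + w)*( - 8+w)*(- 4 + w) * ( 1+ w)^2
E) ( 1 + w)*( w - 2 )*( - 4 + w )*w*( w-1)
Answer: A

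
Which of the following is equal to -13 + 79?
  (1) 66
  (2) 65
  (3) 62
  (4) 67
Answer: 1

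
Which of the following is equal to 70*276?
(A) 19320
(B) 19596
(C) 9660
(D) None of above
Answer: A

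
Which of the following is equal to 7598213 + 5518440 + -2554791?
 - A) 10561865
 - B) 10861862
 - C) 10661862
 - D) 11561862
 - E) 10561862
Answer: E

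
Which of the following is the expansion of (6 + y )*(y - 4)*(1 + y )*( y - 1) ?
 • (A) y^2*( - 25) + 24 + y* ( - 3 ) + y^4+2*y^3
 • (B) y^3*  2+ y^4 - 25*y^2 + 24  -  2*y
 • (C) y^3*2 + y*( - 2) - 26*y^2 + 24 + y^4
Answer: B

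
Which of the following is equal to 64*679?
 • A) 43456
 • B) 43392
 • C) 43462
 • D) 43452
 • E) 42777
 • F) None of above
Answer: A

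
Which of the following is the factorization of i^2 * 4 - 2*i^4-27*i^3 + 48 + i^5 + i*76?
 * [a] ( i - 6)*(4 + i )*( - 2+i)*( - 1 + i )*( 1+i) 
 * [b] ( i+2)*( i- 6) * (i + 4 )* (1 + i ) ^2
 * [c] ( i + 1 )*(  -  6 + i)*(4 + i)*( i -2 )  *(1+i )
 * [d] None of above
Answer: c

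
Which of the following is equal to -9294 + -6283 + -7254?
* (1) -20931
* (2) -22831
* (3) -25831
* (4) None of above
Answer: 2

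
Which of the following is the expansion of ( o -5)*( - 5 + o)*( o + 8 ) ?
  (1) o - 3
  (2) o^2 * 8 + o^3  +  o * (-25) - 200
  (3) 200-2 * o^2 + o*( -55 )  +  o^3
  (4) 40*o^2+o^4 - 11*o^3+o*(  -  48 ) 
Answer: 3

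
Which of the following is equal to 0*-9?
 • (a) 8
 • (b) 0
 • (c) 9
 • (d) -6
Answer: b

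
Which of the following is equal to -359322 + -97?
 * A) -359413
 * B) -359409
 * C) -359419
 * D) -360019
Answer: C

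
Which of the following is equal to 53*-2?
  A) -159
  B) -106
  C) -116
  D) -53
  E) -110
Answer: B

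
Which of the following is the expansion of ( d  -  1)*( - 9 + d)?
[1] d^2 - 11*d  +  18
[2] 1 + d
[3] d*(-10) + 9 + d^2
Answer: 3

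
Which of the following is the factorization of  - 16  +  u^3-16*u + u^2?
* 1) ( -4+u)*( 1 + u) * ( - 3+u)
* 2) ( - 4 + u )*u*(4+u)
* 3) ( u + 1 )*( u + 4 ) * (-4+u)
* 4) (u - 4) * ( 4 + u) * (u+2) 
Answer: 3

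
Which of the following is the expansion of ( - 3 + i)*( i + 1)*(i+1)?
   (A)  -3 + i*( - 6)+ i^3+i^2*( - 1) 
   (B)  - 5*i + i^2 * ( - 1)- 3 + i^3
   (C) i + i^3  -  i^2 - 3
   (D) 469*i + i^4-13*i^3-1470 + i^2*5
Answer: B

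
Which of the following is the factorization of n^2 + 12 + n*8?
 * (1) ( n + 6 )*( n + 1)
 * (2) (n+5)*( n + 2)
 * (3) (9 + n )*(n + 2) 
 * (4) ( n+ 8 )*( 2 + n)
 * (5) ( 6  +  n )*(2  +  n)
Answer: 5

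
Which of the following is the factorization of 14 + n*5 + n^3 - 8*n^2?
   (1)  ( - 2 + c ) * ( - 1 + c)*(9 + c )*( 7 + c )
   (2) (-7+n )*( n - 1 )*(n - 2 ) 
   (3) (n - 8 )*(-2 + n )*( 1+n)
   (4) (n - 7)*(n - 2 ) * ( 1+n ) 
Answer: 4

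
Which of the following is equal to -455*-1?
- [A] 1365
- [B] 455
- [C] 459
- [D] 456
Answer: B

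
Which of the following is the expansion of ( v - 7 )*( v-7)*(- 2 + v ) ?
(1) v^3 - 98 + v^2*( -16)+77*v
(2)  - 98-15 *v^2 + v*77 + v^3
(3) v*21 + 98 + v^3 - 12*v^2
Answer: 1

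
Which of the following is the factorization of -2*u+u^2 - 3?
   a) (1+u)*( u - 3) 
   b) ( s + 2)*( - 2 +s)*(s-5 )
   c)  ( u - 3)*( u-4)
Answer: a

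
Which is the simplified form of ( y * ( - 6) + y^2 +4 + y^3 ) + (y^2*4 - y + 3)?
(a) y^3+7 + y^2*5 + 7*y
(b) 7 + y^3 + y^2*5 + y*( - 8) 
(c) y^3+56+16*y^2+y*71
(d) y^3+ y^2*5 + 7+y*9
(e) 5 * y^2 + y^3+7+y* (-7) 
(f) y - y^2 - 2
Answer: e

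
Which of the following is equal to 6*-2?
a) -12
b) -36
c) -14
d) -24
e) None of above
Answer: a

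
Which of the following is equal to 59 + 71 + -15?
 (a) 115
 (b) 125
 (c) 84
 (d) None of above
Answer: a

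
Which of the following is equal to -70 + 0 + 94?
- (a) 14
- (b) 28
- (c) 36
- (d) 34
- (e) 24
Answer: e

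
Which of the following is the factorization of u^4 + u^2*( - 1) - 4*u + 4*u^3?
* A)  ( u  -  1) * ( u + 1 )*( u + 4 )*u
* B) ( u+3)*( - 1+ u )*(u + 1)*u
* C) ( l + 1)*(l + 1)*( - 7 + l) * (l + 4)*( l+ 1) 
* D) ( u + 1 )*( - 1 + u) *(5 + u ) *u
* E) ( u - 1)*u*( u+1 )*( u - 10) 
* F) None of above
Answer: A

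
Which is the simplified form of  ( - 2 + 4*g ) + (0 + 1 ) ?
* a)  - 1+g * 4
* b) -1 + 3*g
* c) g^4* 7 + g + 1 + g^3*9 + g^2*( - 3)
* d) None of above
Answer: a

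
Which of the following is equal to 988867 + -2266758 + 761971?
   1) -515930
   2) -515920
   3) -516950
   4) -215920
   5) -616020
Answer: 2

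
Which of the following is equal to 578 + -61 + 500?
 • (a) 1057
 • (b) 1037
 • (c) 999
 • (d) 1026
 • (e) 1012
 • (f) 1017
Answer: f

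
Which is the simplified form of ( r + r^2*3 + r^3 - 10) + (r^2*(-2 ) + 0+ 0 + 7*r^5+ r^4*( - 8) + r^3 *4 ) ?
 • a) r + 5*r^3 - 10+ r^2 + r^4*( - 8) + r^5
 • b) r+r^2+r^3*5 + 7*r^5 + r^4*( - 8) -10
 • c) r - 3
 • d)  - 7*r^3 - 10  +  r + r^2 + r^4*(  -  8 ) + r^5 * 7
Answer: b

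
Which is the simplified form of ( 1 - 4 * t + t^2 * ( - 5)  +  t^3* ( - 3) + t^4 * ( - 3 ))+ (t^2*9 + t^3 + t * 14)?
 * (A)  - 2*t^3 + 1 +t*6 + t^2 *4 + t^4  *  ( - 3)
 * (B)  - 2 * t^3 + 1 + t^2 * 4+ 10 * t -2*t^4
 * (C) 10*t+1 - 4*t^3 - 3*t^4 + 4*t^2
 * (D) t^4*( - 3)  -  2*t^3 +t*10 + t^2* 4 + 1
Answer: D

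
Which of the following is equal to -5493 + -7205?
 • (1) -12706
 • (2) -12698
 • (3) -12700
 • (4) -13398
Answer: 2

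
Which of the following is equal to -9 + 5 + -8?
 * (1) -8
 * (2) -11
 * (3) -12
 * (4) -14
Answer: 3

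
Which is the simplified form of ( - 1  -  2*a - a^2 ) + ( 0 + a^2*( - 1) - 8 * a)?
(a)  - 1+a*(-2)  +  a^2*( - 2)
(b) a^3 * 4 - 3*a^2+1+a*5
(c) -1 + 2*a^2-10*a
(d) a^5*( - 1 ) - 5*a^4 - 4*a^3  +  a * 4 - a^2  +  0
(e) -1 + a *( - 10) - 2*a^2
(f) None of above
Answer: e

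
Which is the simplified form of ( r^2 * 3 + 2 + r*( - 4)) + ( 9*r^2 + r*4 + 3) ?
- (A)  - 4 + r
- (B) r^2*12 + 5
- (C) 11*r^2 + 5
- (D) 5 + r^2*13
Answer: B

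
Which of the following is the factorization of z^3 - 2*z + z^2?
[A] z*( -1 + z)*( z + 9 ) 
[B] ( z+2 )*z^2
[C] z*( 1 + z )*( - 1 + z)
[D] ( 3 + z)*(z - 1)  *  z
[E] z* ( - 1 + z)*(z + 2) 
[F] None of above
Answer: E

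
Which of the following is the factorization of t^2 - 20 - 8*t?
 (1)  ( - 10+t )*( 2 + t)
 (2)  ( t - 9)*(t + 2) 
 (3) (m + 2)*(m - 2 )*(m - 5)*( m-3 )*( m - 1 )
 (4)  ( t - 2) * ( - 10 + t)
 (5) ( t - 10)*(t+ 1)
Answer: 1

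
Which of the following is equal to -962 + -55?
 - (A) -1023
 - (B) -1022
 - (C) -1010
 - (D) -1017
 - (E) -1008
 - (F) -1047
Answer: D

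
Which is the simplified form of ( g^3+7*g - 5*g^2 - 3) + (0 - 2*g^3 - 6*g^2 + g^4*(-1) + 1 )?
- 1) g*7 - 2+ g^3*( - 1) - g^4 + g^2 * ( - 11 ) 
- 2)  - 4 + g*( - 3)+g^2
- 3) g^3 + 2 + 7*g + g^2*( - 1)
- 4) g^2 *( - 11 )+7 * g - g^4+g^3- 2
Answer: 1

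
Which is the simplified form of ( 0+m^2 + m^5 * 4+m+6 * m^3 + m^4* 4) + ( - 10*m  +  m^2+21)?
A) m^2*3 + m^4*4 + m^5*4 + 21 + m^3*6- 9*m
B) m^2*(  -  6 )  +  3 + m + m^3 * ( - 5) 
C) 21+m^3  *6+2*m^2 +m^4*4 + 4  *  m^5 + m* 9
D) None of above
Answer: D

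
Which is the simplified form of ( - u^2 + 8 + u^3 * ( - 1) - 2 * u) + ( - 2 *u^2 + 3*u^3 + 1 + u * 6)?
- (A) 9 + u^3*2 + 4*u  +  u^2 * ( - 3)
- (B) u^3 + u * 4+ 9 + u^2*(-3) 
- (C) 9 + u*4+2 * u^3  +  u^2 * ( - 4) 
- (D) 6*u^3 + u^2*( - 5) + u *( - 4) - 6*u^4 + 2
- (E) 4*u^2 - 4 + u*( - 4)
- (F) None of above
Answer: A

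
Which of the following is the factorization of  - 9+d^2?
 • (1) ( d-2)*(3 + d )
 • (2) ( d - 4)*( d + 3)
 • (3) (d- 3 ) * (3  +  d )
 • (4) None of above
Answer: 3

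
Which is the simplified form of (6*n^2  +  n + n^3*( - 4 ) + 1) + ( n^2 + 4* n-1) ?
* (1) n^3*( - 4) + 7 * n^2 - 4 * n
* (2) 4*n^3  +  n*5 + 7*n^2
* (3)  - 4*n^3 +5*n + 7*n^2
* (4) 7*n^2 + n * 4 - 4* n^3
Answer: 3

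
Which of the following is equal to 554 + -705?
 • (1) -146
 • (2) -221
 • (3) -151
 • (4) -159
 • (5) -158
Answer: 3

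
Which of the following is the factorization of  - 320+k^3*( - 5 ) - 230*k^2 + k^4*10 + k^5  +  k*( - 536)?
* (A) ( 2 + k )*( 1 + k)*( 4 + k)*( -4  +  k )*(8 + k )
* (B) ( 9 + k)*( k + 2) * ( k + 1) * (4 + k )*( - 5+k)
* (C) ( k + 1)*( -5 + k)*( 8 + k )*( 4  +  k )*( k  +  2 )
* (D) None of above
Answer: C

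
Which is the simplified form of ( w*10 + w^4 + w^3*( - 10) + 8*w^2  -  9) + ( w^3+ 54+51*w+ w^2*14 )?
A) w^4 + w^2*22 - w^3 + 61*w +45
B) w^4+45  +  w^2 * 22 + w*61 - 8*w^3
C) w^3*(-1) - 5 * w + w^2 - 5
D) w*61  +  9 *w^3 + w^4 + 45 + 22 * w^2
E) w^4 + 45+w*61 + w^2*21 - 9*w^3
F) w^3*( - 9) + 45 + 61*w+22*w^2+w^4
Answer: F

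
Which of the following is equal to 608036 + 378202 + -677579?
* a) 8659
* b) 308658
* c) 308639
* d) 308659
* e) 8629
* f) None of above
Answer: d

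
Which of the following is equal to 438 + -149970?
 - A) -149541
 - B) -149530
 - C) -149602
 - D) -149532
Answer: D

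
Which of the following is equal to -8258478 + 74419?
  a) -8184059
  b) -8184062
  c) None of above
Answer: a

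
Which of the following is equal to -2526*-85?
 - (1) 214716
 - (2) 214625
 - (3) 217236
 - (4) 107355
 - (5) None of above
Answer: 5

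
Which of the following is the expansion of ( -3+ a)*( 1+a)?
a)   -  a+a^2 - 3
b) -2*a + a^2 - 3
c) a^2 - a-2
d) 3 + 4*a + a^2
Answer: b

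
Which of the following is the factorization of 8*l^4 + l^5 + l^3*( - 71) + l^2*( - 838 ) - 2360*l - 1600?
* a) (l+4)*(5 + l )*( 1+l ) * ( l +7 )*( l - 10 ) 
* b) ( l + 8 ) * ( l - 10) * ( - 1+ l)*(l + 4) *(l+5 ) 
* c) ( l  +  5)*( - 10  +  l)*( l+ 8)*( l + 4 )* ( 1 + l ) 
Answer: c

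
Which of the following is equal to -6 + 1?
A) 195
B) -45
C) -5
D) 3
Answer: C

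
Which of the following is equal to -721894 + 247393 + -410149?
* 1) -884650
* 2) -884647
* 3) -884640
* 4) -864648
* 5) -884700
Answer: 1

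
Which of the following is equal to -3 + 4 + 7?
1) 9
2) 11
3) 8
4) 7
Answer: 3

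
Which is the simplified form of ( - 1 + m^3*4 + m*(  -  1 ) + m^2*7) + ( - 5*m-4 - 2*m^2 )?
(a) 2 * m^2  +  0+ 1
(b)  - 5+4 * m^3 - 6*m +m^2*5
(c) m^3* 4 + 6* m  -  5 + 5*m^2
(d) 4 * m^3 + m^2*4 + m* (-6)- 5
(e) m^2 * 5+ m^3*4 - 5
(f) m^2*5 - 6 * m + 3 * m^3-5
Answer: b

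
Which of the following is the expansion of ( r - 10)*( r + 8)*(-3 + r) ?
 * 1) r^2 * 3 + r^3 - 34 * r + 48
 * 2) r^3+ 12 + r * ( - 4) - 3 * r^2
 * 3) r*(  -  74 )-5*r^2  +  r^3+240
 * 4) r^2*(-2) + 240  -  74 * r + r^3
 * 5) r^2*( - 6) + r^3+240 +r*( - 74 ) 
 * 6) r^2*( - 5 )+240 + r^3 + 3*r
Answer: 3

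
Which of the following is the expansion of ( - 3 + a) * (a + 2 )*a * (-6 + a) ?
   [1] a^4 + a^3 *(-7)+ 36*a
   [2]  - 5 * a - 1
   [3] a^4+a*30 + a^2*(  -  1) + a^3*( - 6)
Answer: 1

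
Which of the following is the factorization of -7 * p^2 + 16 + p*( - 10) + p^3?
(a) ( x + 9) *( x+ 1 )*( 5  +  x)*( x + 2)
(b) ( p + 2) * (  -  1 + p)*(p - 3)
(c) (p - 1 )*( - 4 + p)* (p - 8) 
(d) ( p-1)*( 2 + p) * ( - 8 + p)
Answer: d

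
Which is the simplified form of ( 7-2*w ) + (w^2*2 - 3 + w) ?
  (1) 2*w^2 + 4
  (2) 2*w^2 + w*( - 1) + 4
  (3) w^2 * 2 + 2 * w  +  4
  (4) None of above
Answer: 2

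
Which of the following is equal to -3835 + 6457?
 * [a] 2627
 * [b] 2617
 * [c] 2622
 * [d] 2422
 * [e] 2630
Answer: c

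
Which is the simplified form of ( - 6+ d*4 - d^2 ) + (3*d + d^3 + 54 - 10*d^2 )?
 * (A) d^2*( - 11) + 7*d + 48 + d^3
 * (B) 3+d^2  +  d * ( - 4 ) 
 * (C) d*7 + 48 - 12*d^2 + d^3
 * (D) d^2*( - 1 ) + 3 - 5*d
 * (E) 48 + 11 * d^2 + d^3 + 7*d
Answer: A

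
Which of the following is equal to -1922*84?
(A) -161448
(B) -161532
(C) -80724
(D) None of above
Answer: A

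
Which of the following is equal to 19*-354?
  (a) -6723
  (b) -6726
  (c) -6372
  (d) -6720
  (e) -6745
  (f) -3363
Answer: b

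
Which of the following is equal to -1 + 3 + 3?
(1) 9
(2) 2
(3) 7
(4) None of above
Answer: 4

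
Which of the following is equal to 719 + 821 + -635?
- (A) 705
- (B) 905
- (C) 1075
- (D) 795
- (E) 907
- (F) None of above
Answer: B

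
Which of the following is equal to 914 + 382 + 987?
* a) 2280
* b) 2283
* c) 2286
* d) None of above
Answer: b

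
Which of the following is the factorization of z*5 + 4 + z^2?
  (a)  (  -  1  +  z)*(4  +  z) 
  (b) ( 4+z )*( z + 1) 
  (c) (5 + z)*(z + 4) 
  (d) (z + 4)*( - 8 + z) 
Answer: b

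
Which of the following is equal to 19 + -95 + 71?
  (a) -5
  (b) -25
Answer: a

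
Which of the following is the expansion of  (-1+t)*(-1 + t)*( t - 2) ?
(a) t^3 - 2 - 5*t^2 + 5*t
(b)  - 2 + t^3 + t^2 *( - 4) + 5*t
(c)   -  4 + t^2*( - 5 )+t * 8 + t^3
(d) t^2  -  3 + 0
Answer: b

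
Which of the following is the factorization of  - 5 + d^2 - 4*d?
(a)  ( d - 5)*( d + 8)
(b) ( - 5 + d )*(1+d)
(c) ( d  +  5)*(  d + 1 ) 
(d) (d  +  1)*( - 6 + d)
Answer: b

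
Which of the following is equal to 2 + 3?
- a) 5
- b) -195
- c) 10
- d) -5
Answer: a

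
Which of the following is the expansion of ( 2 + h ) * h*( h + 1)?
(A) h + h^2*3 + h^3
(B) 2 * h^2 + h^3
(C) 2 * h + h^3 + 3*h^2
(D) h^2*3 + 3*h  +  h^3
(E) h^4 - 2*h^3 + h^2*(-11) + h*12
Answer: C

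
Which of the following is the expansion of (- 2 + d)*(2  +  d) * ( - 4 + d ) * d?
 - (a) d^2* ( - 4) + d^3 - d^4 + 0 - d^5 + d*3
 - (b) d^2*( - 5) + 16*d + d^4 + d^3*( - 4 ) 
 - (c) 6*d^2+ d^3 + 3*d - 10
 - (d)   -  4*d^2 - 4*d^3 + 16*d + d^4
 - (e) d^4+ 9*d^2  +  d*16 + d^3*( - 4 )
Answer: d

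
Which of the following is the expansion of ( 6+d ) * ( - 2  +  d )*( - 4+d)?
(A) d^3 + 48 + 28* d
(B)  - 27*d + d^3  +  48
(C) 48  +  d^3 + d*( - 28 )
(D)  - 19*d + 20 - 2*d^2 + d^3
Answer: C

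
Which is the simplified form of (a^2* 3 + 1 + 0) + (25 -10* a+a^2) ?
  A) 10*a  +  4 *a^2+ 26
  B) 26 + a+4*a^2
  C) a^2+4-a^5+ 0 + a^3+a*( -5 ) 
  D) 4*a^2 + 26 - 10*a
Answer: D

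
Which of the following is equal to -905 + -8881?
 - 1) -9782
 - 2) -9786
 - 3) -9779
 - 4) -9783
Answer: 2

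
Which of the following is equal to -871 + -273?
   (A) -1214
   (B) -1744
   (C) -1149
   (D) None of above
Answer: D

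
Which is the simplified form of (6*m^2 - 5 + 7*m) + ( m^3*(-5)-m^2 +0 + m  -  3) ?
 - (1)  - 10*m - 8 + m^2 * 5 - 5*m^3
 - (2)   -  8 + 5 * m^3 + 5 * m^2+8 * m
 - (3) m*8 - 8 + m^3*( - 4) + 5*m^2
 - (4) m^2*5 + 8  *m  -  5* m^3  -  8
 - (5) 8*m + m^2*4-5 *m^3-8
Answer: 4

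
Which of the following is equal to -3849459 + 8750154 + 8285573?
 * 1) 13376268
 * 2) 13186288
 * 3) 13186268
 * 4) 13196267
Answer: 3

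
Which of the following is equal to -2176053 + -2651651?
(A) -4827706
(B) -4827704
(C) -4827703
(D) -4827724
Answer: B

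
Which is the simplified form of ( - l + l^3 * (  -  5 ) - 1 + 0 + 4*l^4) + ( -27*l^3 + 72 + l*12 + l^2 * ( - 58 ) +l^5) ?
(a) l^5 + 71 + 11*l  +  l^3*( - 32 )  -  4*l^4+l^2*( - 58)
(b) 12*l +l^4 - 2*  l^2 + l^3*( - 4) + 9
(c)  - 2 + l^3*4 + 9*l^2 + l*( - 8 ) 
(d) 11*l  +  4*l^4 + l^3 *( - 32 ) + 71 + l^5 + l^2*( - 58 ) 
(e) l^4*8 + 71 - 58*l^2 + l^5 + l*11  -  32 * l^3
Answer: d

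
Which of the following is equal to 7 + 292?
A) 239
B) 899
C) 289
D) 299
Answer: D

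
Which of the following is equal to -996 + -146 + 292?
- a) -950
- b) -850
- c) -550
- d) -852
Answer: b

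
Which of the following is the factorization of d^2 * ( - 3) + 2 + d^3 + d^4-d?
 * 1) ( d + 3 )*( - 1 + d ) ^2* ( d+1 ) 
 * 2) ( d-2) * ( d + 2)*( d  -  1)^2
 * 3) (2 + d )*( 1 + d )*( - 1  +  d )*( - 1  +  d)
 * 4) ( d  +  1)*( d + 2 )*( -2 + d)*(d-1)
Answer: 3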